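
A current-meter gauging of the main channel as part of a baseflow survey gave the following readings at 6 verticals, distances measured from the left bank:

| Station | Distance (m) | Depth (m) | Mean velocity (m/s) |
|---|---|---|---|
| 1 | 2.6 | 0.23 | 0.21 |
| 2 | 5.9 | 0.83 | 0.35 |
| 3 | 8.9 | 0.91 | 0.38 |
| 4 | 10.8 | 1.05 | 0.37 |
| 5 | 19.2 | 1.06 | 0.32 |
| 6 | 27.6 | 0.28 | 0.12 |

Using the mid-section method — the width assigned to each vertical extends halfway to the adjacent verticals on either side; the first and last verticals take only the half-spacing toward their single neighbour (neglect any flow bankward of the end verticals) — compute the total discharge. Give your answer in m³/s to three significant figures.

w_1 = (5.9 − 2.6)/2 = 1.65 m; q_1 = 0.21 × 0.23 × 1.65 = 0.07970 m³/s
w_2 = (8.9 − 2.6)/2 = 3.15 m; q_2 = 0.35 × 0.83 × 3.15 = 0.9151 m³/s
w_3 = (10.8 − 5.9)/2 = 2.45 m; q_3 = 0.38 × 0.91 × 2.45 = 0.8472 m³/s
w_4 = (19.2 − 8.9)/2 = 5.15 m; q_4 = 0.37 × 1.05 × 5.15 = 2.001 m³/s
w_5 = (27.6 − 10.8)/2 = 8.4 m; q_5 = 0.32 × 1.06 × 8.4 = 2.849 m³/s
w_6 = (27.6 − 19.2)/2 = 4.2 m; q_6 = 0.12 × 0.28 × 4.2 = 0.1411 m³/s
Q = Σ qᵢ = 6.833 m³/s

6.83 m³/s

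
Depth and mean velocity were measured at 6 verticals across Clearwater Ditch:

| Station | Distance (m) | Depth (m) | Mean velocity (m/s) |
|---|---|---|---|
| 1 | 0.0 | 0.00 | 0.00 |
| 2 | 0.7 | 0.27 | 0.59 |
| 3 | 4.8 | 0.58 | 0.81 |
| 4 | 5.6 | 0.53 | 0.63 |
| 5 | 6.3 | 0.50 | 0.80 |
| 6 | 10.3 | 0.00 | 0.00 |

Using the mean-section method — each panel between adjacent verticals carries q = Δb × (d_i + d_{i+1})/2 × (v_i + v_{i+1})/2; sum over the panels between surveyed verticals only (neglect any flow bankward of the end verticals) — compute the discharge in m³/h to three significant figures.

Panel 1-2: Δb = 0.7 m, d̄ = (0.00+0.27)/2 = 0.135, v̄ = (0.00+0.59)/2 = 0.295 → q = 0.7×0.135×0.295 = 0.02788 m³/s
Panel 2-3: Δb = 4.1 m, d̄ = (0.27+0.58)/2 = 0.425, v̄ = (0.59+0.81)/2 = 0.7 → q = 4.1×0.425×0.7 = 1.220 m³/s
Panel 3-4: Δb = 0.8 m, d̄ = (0.58+0.53)/2 = 0.555, v̄ = (0.81+0.63)/2 = 0.72 → q = 0.8×0.555×0.72 = 0.3197 m³/s
Panel 4-5: Δb = 0.7 m, d̄ = (0.53+0.50)/2 = 0.515, v̄ = (0.63+0.80)/2 = 0.715 → q = 0.7×0.515×0.715 = 0.2578 m³/s
Panel 5-6: Δb = 4 m, d̄ = (0.50+0.00)/2 = 0.25, v̄ = (0.80+0.00)/2 = 0.4 → q = 4×0.25×0.4 = 0.4000 m³/s
Q = Σ q = 2.225 m³/s
= 2.225 × 3600 = 8010 m³/h

8010 m³/h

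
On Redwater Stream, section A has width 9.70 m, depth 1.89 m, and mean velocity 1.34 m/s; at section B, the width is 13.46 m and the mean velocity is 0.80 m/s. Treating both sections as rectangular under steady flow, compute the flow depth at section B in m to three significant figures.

Q = A₁V₁ = (9.70×1.89) × 1.34 = 24.57 m³/s
d₂ = Q/(b₂ V₂) = 24.57/(13.46×0.80) = 2.281 m

2.28 m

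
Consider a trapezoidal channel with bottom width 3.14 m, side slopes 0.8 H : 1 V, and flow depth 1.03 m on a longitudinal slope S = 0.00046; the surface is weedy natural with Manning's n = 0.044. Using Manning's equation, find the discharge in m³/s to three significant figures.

A = (b + z·y)·y = (3.14 + 0.8×1.03)×1.03 = 4.083 m²
P = b + 2y√(1+z²) = 3.14 + 2×1.03×√(1+0.8²) = 5.778 m
R = A/P = 4.083/5.778 = 0.7066 m
Q = (1/n)·A·R^(2/3)·S^(1/2) = (1/0.044) × 4.083 × 0.7066^(2/3) × 0.00046^(1/2) = 1.579 m³/s

1.58 m³/s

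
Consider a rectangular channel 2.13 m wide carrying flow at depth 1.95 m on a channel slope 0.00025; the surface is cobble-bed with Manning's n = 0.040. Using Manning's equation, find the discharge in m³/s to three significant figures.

1.28 m³/s

A = b·y = 2.13 × 1.95 = 4.154 m²
P = b + 2y = 2.13 + 2×1.95 = 6.030 m
R = A/P = 4.154/6.030 = 0.6888 m
Q = (1/n)·A·R^(2/3)·S^(1/2) = (1/0.040) × 4.154 × 0.6888^(2/3) × 0.00025^(1/2) = 1.281 m³/s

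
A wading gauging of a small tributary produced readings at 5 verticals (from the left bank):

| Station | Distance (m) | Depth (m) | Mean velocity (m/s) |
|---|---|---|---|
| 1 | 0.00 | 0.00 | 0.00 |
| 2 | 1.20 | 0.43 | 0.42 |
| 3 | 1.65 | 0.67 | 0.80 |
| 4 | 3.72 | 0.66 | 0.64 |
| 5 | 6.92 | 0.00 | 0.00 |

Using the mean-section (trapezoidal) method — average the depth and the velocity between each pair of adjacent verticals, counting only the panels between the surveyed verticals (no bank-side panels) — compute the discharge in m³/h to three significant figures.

5520 m³/h

Panel 1-2: Δb = 1.2 m, d̄ = (0.00+0.43)/2 = 0.215, v̄ = (0.00+0.42)/2 = 0.21 → q = 1.2×0.215×0.21 = 0.05418 m³/s
Panel 2-3: Δb = 0.45 m, d̄ = (0.43+0.67)/2 = 0.55, v̄ = (0.42+0.80)/2 = 0.61 → q = 0.45×0.55×0.61 = 0.1510 m³/s
Panel 3-4: Δb = 2.07 m, d̄ = (0.67+0.66)/2 = 0.665, v̄ = (0.80+0.64)/2 = 0.72 → q = 2.07×0.665×0.72 = 0.9911 m³/s
Panel 4-5: Δb = 3.2 m, d̄ = (0.66+0.00)/2 = 0.33, v̄ = (0.64+0.00)/2 = 0.32 → q = 3.2×0.33×0.32 = 0.3379 m³/s
Q = Σ q = 1.534 m³/s
= 1.534 × 3600 = 5523 m³/h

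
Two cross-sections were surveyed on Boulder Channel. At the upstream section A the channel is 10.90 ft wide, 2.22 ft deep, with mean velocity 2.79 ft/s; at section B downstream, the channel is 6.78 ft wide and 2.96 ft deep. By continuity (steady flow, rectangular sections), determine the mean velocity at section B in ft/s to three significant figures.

Q = A₁V₁ = (10.90×2.22) × 2.79 = 67.51 ft³/s
A₂ = 6.78 × 2.96 = 20.07 ft²
V₂ = Q/A₂ = 67.51/20.07 = 3.364 ft/s

3.36 ft/s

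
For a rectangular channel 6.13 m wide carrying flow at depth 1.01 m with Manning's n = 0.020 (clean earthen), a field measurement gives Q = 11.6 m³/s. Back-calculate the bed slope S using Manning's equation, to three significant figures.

A = b·y = 6.13 × 1.01 = 6.191 m²
P = b + 2y = 6.13 + 2×1.01 = 8.150 m
R = A/P = 6.191/8.150 = 0.7597 m
S = (Q·n / (1·A·R^(2/3)))² = (11.6×0.020 / (1×6.191×0.8326))² = 0.002026

0.00203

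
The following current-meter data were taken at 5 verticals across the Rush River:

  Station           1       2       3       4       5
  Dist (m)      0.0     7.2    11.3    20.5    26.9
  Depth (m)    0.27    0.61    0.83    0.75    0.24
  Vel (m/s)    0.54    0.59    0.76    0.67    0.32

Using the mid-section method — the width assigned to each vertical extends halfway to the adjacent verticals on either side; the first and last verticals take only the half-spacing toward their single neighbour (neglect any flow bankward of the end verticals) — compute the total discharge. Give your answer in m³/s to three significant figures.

w_1 = (7.2 − 0.0)/2 = 3.6 m; q_1 = 0.54 × 0.27 × 3.6 = 0.5249 m³/s
w_2 = (11.3 − 0.0)/2 = 5.65 m; q_2 = 0.59 × 0.61 × 5.65 = 2.033 m³/s
w_3 = (20.5 − 7.2)/2 = 6.65 m; q_3 = 0.76 × 0.83 × 6.65 = 4.195 m³/s
w_4 = (26.9 − 11.3)/2 = 7.8 m; q_4 = 0.67 × 0.75 × 7.8 = 3.920 m³/s
w_5 = (26.9 − 20.5)/2 = 3.2 m; q_5 = 0.32 × 0.24 × 3.2 = 0.2458 m³/s
Q = Σ qᵢ = 10.92 m³/s

10.9 m³/s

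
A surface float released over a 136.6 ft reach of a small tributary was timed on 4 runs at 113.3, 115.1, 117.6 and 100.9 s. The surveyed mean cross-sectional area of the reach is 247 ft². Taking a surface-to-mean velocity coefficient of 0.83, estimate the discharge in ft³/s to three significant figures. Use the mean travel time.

t̄ = (113.3 + 115.1 + 117.6 + 100.9) / 4 = 111.725 s
v_surface = L / t̄ = 136.6 / 111.725 = 1.223 ft/s
v_mean = 0.83 × 1.223 = 1.015 ft/s
Q = A × v_mean = 247 × 1.015 = 250.7 ft³/s

251 ft³/s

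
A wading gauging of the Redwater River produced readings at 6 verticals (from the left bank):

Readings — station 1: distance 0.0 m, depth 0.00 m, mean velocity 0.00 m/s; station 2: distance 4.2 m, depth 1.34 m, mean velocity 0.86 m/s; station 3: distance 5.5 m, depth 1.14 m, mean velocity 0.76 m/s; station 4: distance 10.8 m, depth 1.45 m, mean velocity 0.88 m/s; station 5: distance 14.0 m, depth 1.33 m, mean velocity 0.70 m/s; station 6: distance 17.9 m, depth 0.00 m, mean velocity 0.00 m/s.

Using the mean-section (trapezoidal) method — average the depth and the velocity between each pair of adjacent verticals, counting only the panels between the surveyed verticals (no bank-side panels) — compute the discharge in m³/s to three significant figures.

Panel 1-2: Δb = 4.2 m, d̄ = (0.00+1.34)/2 = 0.67, v̄ = (0.00+0.86)/2 = 0.43 → q = 4.2×0.67×0.43 = 1.210 m³/s
Panel 2-3: Δb = 1.3 m, d̄ = (1.34+1.14)/2 = 1.24, v̄ = (0.86+0.76)/2 = 0.81 → q = 1.3×1.24×0.81 = 1.306 m³/s
Panel 3-4: Δb = 5.3 m, d̄ = (1.14+1.45)/2 = 1.295, v̄ = (0.76+0.88)/2 = 0.82 → q = 5.3×1.295×0.82 = 5.628 m³/s
Panel 4-5: Δb = 3.2 m, d̄ = (1.45+1.33)/2 = 1.39, v̄ = (0.88+0.70)/2 = 0.79 → q = 3.2×1.39×0.79 = 3.514 m³/s
Panel 5-6: Δb = 3.9 m, d̄ = (1.33+0.00)/2 = 0.665, v̄ = (0.70+0.00)/2 = 0.35 → q = 3.9×0.665×0.35 = 0.9077 m³/s
Q = Σ q = 12.57 m³/s

12.6 m³/s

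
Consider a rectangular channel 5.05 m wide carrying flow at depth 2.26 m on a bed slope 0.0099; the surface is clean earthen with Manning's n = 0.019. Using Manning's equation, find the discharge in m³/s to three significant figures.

A = b·y = 5.05 × 2.26 = 11.41 m²
P = b + 2y = 5.05 + 2×2.26 = 9.570 m
R = A/P = 11.41/9.570 = 1.193 m
Q = (1/n)·A·R^(2/3)·S^(1/2) = (1/0.019) × 11.41 × 1.193^(2/3) × 0.0099^(1/2) = 67.21 m³/s

67.2 m³/s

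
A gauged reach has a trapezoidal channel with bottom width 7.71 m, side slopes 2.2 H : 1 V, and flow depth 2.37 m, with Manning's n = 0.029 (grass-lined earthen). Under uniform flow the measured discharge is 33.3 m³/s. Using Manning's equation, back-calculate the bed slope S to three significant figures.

A = (b + z·y)·y = (7.71 + 2.2×2.37)×2.37 = 30.63 m²
P = b + 2y√(1+z²) = 7.71 + 2×2.37×√(1+2.2²) = 19.16 m
R = A/P = 30.63/19.16 = 1.598 m
S = (Q·n / (1·A·R^(2/3)))² = (33.3×0.029 / (1×30.63×1.367))² = 0.0005319

0.000532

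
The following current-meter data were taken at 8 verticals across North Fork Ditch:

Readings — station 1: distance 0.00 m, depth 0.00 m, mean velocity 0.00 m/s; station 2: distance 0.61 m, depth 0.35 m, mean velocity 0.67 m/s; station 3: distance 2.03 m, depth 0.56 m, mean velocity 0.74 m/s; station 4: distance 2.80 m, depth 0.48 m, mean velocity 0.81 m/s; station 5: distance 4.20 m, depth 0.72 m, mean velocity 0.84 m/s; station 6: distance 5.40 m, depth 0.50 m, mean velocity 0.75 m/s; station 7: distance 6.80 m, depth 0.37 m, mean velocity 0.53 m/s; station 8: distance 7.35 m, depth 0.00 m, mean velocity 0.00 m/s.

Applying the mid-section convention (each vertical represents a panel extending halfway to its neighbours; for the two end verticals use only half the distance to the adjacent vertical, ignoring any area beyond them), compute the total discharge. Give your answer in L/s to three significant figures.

w_2 = (2.03 − 0.00)/2 = 1.015 m; q_2 = 0.67 × 0.35 × 1.015 = 0.2380 m³/s
w_3 = (2.80 − 0.61)/2 = 1.095 m; q_3 = 0.74 × 0.56 × 1.095 = 0.4538 m³/s
w_4 = (4.20 − 2.03)/2 = 1.085 m; q_4 = 0.81 × 0.48 × 1.085 = 0.4218 m³/s
w_5 = (5.40 − 2.80)/2 = 1.3 m; q_5 = 0.84 × 0.72 × 1.3 = 0.7862 m³/s
w_6 = (6.80 − 4.20)/2 = 1.3 m; q_6 = 0.75 × 0.50 × 1.3 = 0.4875 m³/s
w_7 = (7.35 − 5.40)/2 = 0.975 m; q_7 = 0.53 × 0.37 × 0.975 = 0.1912 m³/s
Stations 1, 8 contribute zero (depth or velocity is 0).
Q = Σ qᵢ = 2.579 m³/s
= 2.579 × 1000 = 2579 L/s

2580 L/s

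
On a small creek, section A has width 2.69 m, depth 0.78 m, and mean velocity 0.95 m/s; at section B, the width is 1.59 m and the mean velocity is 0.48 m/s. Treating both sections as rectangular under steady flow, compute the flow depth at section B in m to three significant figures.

2.61 m

Q = A₁V₁ = (2.69×0.78) × 0.95 = 1.993 m³/s
d₂ = Q/(b₂ V₂) = 1.993/(1.59×0.48) = 2.612 m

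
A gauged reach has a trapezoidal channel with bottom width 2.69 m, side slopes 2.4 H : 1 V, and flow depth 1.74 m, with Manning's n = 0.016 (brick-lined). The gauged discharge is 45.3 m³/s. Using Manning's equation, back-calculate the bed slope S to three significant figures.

A = (b + z·y)·y = (2.69 + 2.4×1.74)×1.74 = 11.95 m²
P = b + 2y√(1+z²) = 2.69 + 2×1.74×√(1+2.4²) = 11.74 m
R = A/P = 11.95/11.74 = 1.018 m
S = (Q·n / (1·A·R^(2/3)))² = (45.3×0.016 / (1×11.95×1.012))² = 0.003595

0.00360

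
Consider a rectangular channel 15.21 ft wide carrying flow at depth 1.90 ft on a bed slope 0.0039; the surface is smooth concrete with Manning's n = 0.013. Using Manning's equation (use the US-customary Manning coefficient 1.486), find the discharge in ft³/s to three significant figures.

A = b·y = 15.21 × 1.90 = 28.90 ft²
P = b + 2y = 15.21 + 2×1.90 = 19.01 ft
R = A/P = 28.90/19.01 = 1.520 ft
Q = (1.486/n)·A·R^(2/3)·S^(1/2) = (1.486/0.013) × 28.90 × 1.520^(2/3) × 0.0039^(1/2) = 272.7 ft³/s

273 ft³/s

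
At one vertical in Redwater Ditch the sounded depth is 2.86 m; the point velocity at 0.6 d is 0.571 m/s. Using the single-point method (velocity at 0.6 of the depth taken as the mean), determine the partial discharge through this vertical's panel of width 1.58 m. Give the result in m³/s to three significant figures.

v̄ = v₀.₆ = 0.571 m/s
q = v̄ × d × w = 0.5710 × 2.86 × 1.58 = 2.580 m³/s

2.58 m³/s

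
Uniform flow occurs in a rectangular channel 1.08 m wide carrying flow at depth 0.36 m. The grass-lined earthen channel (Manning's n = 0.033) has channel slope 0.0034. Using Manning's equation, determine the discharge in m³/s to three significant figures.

0.247 m³/s

A = b·y = 1.08 × 0.36 = 0.3888 m²
P = b + 2y = 1.08 + 2×0.36 = 1.800 m
R = A/P = 0.3888/1.800 = 0.2160 m
Q = (1/n)·A·R^(2/3)·S^(1/2) = (1/0.033) × 0.3888 × 0.2160^(2/3) × 0.0034^(1/2) = 0.2473 m³/s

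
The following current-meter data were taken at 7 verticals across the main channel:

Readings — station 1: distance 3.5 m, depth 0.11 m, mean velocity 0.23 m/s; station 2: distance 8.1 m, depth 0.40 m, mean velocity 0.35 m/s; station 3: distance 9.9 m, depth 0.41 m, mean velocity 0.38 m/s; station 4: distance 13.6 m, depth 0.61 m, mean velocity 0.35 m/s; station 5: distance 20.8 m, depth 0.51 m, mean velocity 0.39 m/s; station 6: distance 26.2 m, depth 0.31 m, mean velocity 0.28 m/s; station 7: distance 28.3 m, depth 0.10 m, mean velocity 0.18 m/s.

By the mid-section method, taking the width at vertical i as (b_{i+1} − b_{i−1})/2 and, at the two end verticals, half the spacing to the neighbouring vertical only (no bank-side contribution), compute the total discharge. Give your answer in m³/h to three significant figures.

w_1 = (8.1 − 3.5)/2 = 2.3 m; q_1 = 0.23 × 0.11 × 2.3 = 0.05819 m³/s
w_2 = (9.9 − 3.5)/2 = 3.2 m; q_2 = 0.35 × 0.40 × 3.2 = 0.4480 m³/s
w_3 = (13.6 − 8.1)/2 = 2.75 m; q_3 = 0.38 × 0.41 × 2.75 = 0.4285 m³/s
w_4 = (20.8 − 9.9)/2 = 5.45 m; q_4 = 0.35 × 0.61 × 5.45 = 1.164 m³/s
w_5 = (26.2 − 13.6)/2 = 6.3 m; q_5 = 0.39 × 0.51 × 6.3 = 1.253 m³/s
w_6 = (28.3 − 20.8)/2 = 3.75 m; q_6 = 0.28 × 0.31 × 3.75 = 0.3255 m³/s
w_7 = (28.3 − 26.2)/2 = 1.05 m; q_7 = 0.18 × 0.10 × 1.05 = 0.01890 m³/s
Q = Σ qᵢ = 3.696 m³/s
= 3.696 × 3600 = 13300 m³/h

13300 m³/h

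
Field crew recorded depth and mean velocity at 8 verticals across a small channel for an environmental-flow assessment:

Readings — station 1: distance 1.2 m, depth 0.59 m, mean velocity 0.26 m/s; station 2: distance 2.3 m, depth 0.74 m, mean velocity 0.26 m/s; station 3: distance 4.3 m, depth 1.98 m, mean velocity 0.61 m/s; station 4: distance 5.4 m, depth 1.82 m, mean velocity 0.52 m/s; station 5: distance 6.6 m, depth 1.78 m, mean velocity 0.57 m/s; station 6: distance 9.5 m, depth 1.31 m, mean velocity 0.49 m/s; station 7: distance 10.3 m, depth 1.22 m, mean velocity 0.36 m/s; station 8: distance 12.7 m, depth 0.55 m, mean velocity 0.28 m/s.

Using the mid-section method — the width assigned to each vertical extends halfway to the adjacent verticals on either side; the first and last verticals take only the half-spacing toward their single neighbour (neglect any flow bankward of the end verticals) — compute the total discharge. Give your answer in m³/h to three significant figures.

w_1 = (2.3 − 1.2)/2 = 0.55 m; q_1 = 0.26 × 0.59 × 0.55 = 0.08437 m³/s
w_2 = (4.3 − 1.2)/2 = 1.55 m; q_2 = 0.26 × 0.74 × 1.55 = 0.2982 m³/s
w_3 = (5.4 − 2.3)/2 = 1.55 m; q_3 = 0.61 × 1.98 × 1.55 = 1.872 m³/s
w_4 = (6.6 − 4.3)/2 = 1.15 m; q_4 = 0.52 × 1.82 × 1.15 = 1.088 m³/s
w_5 = (9.5 − 5.4)/2 = 2.05 m; q_5 = 0.57 × 1.78 × 2.05 = 2.080 m³/s
w_6 = (10.3 − 6.6)/2 = 1.85 m; q_6 = 0.49 × 1.31 × 1.85 = 1.188 m³/s
w_7 = (12.7 − 9.5)/2 = 1.6 m; q_7 = 0.36 × 1.22 × 1.6 = 0.7027 m³/s
w_8 = (12.7 − 10.3)/2 = 1.2 m; q_8 = 0.28 × 0.55 × 1.2 = 0.1848 m³/s
Q = Σ qᵢ = 7.498 m³/s
= 7.498 × 3600 = 26990 m³/h

27000 m³/h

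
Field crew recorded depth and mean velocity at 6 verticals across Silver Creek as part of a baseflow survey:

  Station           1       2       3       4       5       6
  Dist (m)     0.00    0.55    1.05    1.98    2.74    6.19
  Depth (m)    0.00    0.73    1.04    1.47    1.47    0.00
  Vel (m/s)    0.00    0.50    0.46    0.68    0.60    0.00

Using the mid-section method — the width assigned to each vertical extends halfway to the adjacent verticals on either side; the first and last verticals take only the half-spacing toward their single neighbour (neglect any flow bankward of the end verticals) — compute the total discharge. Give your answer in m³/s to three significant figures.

w_2 = (1.05 − 0.00)/2 = 0.525 m; q_2 = 0.50 × 0.73 × 0.525 = 0.1916 m³/s
w_3 = (1.98 − 0.55)/2 = 0.715 m; q_3 = 0.46 × 1.04 × 0.715 = 0.3421 m³/s
w_4 = (2.74 − 1.05)/2 = 0.845 m; q_4 = 0.68 × 1.47 × 0.845 = 0.8447 m³/s
w_5 = (6.19 − 1.98)/2 = 2.105 m; q_5 = 0.60 × 1.47 × 2.105 = 1.857 m³/s
Stations 1, 6 contribute zero (depth or velocity is 0).
Q = Σ qᵢ = 3.235 m³/s

3.23 m³/s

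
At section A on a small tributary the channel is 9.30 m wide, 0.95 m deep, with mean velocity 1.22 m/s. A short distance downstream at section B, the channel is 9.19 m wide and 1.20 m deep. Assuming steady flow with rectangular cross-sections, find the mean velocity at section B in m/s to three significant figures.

0.977 m/s

Q = A₁V₁ = (9.30×0.95) × 1.22 = 10.78 m³/s
A₂ = 9.19 × 1.20 = 11.03 m²
V₂ = Q/A₂ = 10.78/11.03 = 0.9774 m/s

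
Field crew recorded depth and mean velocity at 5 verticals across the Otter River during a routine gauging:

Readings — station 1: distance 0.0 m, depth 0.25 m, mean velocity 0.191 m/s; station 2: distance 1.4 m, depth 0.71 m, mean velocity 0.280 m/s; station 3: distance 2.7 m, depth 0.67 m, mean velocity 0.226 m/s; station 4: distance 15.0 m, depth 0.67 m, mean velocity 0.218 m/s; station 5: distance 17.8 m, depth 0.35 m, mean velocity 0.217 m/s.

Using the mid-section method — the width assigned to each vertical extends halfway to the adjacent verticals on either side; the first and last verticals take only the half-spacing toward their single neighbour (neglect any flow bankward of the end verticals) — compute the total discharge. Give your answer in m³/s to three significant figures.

w_1 = (1.4 − 0.0)/2 = 0.7 m; q_1 = 0.191 × 0.25 × 0.7 = 0.03343 m³/s
w_2 = (2.7 − 0.0)/2 = 1.35 m; q_2 = 0.280 × 0.71 × 1.35 = 0.2684 m³/s
w_3 = (15.0 − 1.4)/2 = 6.8 m; q_3 = 0.226 × 0.67 × 6.8 = 1.030 m³/s
w_4 = (17.8 − 2.7)/2 = 7.55 m; q_4 = 0.218 × 0.67 × 7.55 = 1.103 m³/s
w_5 = (17.8 − 15.0)/2 = 1.4 m; q_5 = 0.217 × 0.35 × 1.4 = 0.1063 m³/s
Q = Σ qᵢ = 2.541 m³/s

2.54 m³/s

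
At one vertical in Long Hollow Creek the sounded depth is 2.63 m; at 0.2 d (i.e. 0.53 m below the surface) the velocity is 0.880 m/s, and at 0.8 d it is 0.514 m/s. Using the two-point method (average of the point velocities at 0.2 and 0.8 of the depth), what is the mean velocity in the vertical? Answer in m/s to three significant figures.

0.697 m/s

v̄ = (0.880 + 0.514) / 2 = 0.6970 m/s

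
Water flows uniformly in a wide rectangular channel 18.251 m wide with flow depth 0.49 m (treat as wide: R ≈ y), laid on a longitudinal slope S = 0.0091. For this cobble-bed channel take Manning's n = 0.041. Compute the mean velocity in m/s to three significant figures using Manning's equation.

A = b·y = 18.251 × 0.49 = 8.943 m²
Wide channel: R ≈ y = 0.49 m
Q = (1/n)·A·R^(2/3)·S^(1/2) = (1/0.041) × 8.943 × 0.4900^(2/3) × 0.0091^(1/2) = 12.93 m³/s
V = Q/A = 12.93/8.943 = 1.446 m/s

1.45 m/s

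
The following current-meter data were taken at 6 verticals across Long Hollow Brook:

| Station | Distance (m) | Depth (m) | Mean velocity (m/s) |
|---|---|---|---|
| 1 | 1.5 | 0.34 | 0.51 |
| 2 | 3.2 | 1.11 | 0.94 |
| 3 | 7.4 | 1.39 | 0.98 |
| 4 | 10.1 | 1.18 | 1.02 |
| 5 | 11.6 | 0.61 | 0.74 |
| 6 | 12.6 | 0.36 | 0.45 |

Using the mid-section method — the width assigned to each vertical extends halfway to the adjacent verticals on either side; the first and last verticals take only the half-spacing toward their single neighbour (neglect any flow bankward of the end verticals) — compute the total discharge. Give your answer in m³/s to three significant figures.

11.1 m³/s

w_1 = (3.2 − 1.5)/2 = 0.85 m; q_1 = 0.51 × 0.34 × 0.85 = 0.1474 m³/s
w_2 = (7.4 − 1.5)/2 = 2.95 m; q_2 = 0.94 × 1.11 × 2.95 = 3.078 m³/s
w_3 = (10.1 − 3.2)/2 = 3.45 m; q_3 = 0.98 × 1.39 × 3.45 = 4.700 m³/s
w_4 = (11.6 − 7.4)/2 = 2.1 m; q_4 = 1.02 × 1.18 × 2.1 = 2.528 m³/s
w_5 = (12.6 − 10.1)/2 = 1.25 m; q_5 = 0.74 × 0.61 × 1.25 = 0.5643 m³/s
w_6 = (12.6 − 11.6)/2 = 0.5 m; q_6 = 0.45 × 0.36 × 0.5 = 0.08100 m³/s
Q = Σ qᵢ = 11.10 m³/s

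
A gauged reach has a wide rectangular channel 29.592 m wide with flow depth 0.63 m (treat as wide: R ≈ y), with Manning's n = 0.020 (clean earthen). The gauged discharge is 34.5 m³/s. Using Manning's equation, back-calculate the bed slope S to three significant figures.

A = b·y = 29.592 × 0.63 = 18.64 m²
Wide channel: R ≈ y = 0.63 m
S = (Q·n / (1·A·R^(2/3)))² = (34.5×0.020 / (1×18.64×0.7349))² = 0.002536

0.00254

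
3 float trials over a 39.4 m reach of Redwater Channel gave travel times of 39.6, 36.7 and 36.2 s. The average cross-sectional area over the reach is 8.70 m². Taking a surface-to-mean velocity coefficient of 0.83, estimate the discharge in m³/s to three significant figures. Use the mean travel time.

t̄ = (39.6 + 36.7 + 36.2) / 3 = 37.5 s
v_surface = L / t̄ = 39.4 / 37.5 = 1.051 m/s
v_mean = 0.83 × 1.051 = 0.8721 m/s
Q = A × v_mean = 8.70 × 0.8721 = 7.587 m³/s

7.59 m³/s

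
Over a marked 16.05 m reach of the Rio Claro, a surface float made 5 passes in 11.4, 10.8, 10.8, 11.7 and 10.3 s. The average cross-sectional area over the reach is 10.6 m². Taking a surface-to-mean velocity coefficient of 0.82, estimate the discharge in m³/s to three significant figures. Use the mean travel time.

t̄ = (11.4 + 10.8 + 10.8 + 11.7 + 10.3) / 5 = 11 s
v_surface = L / t̄ = 16.05 / 11 = 1.459 m/s
v_mean = 0.82 × 1.459 = 1.196 m/s
Q = A × v_mean = 10.6 × 1.196 = 12.68 m³/s

12.7 m³/s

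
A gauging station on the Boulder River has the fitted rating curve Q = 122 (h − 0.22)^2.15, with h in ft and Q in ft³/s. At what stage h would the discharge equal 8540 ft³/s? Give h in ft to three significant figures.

7.43 ft

h − h₀ = (Q/C)^(1/b) = (8540/122)^(1/2.15) = 7.214 ft
h = 0.22 + 7.214 = 7.434 ft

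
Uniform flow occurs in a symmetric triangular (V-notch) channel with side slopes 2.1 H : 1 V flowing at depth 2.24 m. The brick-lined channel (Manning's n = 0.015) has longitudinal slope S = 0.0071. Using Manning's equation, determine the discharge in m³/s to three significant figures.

A = z·y² = 2.1×2.24² = 10.54 m²
P = 2y√(1+z²) = 2×2.24×√(1+2.1²) = 10.42 m
R = A/P = 10.54/10.42 = 1.011 m
Q = (1/n)·A·R^(2/3)·S^(1/2) = (1/0.015) × 10.54 × 1.011^(2/3) × 0.0071^(1/2) = 59.63 m³/s

59.6 m³/s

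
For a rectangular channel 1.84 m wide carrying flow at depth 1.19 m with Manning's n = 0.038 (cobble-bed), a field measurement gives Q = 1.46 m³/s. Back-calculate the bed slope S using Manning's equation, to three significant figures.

0.00154

A = b·y = 1.84 × 1.19 = 2.190 m²
P = b + 2y = 1.84 + 2×1.19 = 4.220 m
R = A/P = 2.190/4.220 = 0.5189 m
S = (Q·n / (1·A·R^(2/3)))² = (1.46×0.038 / (1×2.190×0.6457))² = 0.001540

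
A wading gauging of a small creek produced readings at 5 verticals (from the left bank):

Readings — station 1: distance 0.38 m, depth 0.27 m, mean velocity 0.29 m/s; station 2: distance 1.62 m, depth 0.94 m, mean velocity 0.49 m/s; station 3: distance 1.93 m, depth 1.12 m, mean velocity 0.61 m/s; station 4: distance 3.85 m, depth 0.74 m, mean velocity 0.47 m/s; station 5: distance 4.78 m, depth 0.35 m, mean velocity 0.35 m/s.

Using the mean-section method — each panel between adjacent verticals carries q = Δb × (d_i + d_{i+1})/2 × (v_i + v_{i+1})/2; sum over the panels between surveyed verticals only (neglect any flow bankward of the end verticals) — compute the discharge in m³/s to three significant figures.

1.64 m³/s

Panel 1-2: Δb = 1.24 m, d̄ = (0.27+0.94)/2 = 0.605, v̄ = (0.29+0.49)/2 = 0.39 → q = 1.24×0.605×0.39 = 0.2926 m³/s
Panel 2-3: Δb = 0.31 m, d̄ = (0.94+1.12)/2 = 1.03, v̄ = (0.49+0.61)/2 = 0.55 → q = 0.31×1.03×0.55 = 0.1756 m³/s
Panel 3-4: Δb = 1.92 m, d̄ = (1.12+0.74)/2 = 0.93, v̄ = (0.61+0.47)/2 = 0.54 → q = 1.92×0.93×0.54 = 0.9642 m³/s
Panel 4-5: Δb = 0.93 m, d̄ = (0.74+0.35)/2 = 0.545, v̄ = (0.47+0.35)/2 = 0.41 → q = 0.93×0.545×0.41 = 0.2078 m³/s
Q = Σ q = 1.640 m³/s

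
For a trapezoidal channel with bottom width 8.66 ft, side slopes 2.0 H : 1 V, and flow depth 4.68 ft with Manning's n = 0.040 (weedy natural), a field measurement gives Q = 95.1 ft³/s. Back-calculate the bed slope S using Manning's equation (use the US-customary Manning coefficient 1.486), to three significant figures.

0.000228

A = (b + z·y)·y = (8.66 + 2.0×4.68)×4.68 = 84.33 ft²
P = b + 2y√(1+z²) = 8.66 + 2×4.68×√(1+2.0²) = 29.59 ft
R = A/P = 84.33/29.59 = 2.850 ft
S = (Q·n / (1.486·A·R^(2/3)))² = (95.1×0.040 / (1.486×84.33×2.010))² = 0.0002280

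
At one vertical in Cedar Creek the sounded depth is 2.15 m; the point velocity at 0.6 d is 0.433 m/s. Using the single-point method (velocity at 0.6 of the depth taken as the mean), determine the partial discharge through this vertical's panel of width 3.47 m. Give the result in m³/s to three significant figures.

3.23 m³/s

v̄ = v₀.₆ = 0.433 m/s
q = v̄ × d × w = 0.4330 × 2.15 × 3.47 = 3.230 m³/s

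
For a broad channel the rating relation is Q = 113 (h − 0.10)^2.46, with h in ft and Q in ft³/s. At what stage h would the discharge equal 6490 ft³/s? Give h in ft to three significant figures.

5.29 ft

h − h₀ = (Q/C)^(1/b) = (6490/113)^(1/2.46) = 5.189 ft
h = 0.10 + 5.189 = 5.289 ft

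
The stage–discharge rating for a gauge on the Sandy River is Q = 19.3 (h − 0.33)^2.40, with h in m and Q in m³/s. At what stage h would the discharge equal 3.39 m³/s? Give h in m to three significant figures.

h − h₀ = (Q/C)^(1/b) = (3.39/19.3)^(1/2.40) = 0.4845 m
h = 0.33 + 0.4845 = 0.8145 m

0.814 m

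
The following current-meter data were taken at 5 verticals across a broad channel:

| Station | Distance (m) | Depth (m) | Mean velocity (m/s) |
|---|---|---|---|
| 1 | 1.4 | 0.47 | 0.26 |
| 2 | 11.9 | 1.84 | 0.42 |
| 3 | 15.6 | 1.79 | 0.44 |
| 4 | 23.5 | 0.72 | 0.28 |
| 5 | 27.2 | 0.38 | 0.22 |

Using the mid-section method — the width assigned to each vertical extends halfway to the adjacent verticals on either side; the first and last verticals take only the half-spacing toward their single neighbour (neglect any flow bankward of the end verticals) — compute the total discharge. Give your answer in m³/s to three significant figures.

w_1 = (11.9 − 1.4)/2 = 5.25 m; q_1 = 0.26 × 0.47 × 5.25 = 0.6416 m³/s
w_2 = (15.6 − 1.4)/2 = 7.1 m; q_2 = 0.42 × 1.84 × 7.1 = 5.487 m³/s
w_3 = (23.5 − 11.9)/2 = 5.8 m; q_3 = 0.44 × 1.79 × 5.8 = 4.568 m³/s
w_4 = (27.2 − 15.6)/2 = 5.8 m; q_4 = 0.28 × 0.72 × 5.8 = 1.169 m³/s
w_5 = (27.2 − 23.5)/2 = 1.85 m; q_5 = 0.22 × 0.38 × 1.85 = 0.1547 m³/s
Q = Σ qᵢ = 12.02 m³/s

12.0 m³/s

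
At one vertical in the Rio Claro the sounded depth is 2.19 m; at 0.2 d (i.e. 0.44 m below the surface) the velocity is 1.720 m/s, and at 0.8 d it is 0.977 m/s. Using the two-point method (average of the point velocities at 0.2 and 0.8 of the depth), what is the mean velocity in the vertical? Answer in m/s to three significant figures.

v̄ = (1.720 + 0.977) / 2 = 1.349 m/s

1.35 m/s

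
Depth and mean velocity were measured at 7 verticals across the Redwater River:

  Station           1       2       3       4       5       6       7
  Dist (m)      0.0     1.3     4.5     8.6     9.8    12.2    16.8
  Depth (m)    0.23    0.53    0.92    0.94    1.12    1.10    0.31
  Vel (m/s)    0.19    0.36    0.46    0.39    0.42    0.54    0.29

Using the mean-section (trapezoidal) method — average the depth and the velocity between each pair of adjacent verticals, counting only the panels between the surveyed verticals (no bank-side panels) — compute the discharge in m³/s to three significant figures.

Panel 1-2: Δb = 1.3 m, d̄ = (0.23+0.53)/2 = 0.38, v̄ = (0.19+0.36)/2 = 0.275 → q = 1.3×0.38×0.275 = 0.1359 m³/s
Panel 2-3: Δb = 3.2 m, d̄ = (0.53+0.92)/2 = 0.725, v̄ = (0.36+0.46)/2 = 0.41 → q = 3.2×0.725×0.41 = 0.9512 m³/s
Panel 3-4: Δb = 4.1 m, d̄ = (0.92+0.94)/2 = 0.93, v̄ = (0.46+0.39)/2 = 0.425 → q = 4.1×0.93×0.425 = 1.621 m³/s
Panel 4-5: Δb = 1.2 m, d̄ = (0.94+1.12)/2 = 1.03, v̄ = (0.39+0.42)/2 = 0.405 → q = 1.2×1.03×0.405 = 0.5006 m³/s
Panel 5-6: Δb = 2.4 m, d̄ = (1.12+1.10)/2 = 1.11, v̄ = (0.42+0.54)/2 = 0.48 → q = 2.4×1.11×0.48 = 1.279 m³/s
Panel 6-7: Δb = 4.6 m, d̄ = (1.10+0.31)/2 = 0.705, v̄ = (0.54+0.29)/2 = 0.415 → q = 4.6×0.705×0.415 = 1.346 m³/s
Q = Σ q = 5.833 m³/s

5.83 m³/s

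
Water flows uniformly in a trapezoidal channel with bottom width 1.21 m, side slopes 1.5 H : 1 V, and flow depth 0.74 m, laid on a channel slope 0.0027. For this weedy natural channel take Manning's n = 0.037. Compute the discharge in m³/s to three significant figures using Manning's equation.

A = (b + z·y)·y = (1.21 + 1.5×0.74)×0.74 = 1.717 m²
P = b + 2y√(1+z²) = 1.21 + 2×0.74×√(1+1.5²) = 3.878 m
R = A/P = 1.717/3.878 = 0.4427 m
Q = (1/n)·A·R^(2/3)·S^(1/2) = (1/0.037) × 1.717 × 0.4427^(2/3) × 0.0027^(1/2) = 1.400 m³/s

1.40 m³/s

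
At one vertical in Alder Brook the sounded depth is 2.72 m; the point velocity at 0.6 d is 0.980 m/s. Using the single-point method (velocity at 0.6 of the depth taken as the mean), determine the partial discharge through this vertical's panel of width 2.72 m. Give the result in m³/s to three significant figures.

7.25 m³/s

v̄ = v₀.₆ = 0.980 m/s
q = v̄ × d × w = 0.9800 × 2.72 × 2.72 = 7.250 m³/s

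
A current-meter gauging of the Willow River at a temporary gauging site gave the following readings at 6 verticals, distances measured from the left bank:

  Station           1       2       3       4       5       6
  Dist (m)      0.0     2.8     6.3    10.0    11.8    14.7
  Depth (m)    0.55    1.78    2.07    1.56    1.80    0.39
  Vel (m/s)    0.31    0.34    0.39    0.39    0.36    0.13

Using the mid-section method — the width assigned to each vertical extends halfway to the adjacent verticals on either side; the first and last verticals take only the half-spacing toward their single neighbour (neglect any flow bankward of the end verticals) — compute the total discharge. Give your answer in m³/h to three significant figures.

w_1 = (2.8 − 0.0)/2 = 1.4 m; q_1 = 0.31 × 0.55 × 1.4 = 0.2387 m³/s
w_2 = (6.3 − 0.0)/2 = 3.15 m; q_2 = 0.34 × 1.78 × 3.15 = 1.906 m³/s
w_3 = (10.0 − 2.8)/2 = 3.6 m; q_3 = 0.39 × 2.07 × 3.6 = 2.906 m³/s
w_4 = (11.8 − 6.3)/2 = 2.75 m; q_4 = 0.39 × 1.56 × 2.75 = 1.673 m³/s
w_5 = (14.7 − 10.0)/2 = 2.35 m; q_5 = 0.36 × 1.80 × 2.35 = 1.523 m³/s
w_6 = (14.7 − 11.8)/2 = 1.45 m; q_6 = 0.13 × 0.39 × 1.45 = 0.07352 m³/s
Q = Σ qᵢ = 8.321 m³/s
= 8.321 × 3600 = 29950 m³/h

30000 m³/h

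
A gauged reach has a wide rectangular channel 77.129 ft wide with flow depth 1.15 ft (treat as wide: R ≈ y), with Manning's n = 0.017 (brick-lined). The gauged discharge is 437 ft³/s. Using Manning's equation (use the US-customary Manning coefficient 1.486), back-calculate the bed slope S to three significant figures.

A = b·y = 77.129 × 1.15 = 88.70 ft²
Wide channel: R ≈ y = 1.15 ft
S = (Q·n / (1.486·A·R^(2/3)))² = (437×0.017 / (1.486×88.70×1.098))² = 0.002637

0.00264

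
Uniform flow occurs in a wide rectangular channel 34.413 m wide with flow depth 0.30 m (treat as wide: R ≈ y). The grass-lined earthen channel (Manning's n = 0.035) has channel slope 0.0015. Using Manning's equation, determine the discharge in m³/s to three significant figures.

5.12 m³/s

A = b·y = 34.413 × 0.30 = 10.32 m²
Wide channel: R ≈ y = 0.30 m
Q = (1/n)·A·R^(2/3)·S^(1/2) = (1/0.035) × 10.32 × 0.3000^(2/3) × 0.0015^(1/2) = 5.120 m³/s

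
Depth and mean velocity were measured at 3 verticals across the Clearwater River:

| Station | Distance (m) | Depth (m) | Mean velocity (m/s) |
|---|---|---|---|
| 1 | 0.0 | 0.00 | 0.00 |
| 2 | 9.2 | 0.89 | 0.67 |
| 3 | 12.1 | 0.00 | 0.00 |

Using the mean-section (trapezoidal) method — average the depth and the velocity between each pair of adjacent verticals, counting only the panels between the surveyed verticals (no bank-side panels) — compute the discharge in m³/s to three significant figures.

1.80 m³/s

Panel 1-2: Δb = 9.2 m, d̄ = (0.00+0.89)/2 = 0.445, v̄ = (0.00+0.67)/2 = 0.335 → q = 9.2×0.445×0.335 = 1.371 m³/s
Panel 2-3: Δb = 2.9 m, d̄ = (0.89+0.00)/2 = 0.445, v̄ = (0.67+0.00)/2 = 0.335 → q = 2.9×0.445×0.335 = 0.4323 m³/s
Q = Σ q = 1.804 m³/s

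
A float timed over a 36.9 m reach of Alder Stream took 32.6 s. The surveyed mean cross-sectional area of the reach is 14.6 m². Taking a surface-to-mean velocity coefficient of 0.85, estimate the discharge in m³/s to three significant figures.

v_surface = L / t̄ = 36.9 / 32.6 = 1.132 m/s
v_mean = 0.85 × 1.132 = 0.9621 m/s
Q = A × v_mean = 14.6 × 0.9621 = 14.05 m³/s

14.0 m³/s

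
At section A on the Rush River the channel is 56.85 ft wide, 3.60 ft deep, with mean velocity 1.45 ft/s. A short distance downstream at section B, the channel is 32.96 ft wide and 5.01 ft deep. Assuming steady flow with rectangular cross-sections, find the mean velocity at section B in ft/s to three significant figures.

1.80 ft/s

Q = A₁V₁ = (56.85×3.60) × 1.45 = 296.8 ft³/s
A₂ = 32.96 × 5.01 = 165.1 ft²
V₂ = Q/A₂ = 296.8/165.1 = 1.797 ft/s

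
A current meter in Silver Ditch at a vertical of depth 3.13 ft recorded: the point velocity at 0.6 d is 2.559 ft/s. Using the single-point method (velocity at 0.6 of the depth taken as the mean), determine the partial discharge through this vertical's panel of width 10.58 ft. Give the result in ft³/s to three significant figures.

84.7 ft³/s

v̄ = v₀.₆ = 2.559 ft/s
q = v̄ × d × w = 2.559 × 3.13 × 10.58 = 84.74 ft³/s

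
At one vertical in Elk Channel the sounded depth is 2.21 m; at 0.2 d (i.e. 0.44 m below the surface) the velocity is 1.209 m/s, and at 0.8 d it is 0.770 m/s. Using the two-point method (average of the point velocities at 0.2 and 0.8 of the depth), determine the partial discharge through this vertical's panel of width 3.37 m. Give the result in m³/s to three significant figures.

v̄ = (1.209 + 0.770) / 2 = 0.9895 m/s
q = v̄ × d × w = 0.9895 × 2.21 × 3.37 = 7.369 m³/s

7.37 m³/s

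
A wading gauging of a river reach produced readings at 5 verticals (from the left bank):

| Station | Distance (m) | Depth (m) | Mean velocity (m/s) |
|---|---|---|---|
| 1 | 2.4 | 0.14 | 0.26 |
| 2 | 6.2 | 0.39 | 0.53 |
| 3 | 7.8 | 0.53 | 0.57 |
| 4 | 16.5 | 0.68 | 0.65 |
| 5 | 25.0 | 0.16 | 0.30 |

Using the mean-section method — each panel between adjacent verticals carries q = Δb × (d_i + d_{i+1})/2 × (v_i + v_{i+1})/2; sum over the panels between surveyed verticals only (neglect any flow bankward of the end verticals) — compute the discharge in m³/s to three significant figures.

Panel 1-2: Δb = 3.8 m, d̄ = (0.14+0.39)/2 = 0.265, v̄ = (0.26+0.53)/2 = 0.395 → q = 3.8×0.265×0.395 = 0.3978 m³/s
Panel 2-3: Δb = 1.6 m, d̄ = (0.39+0.53)/2 = 0.46, v̄ = (0.53+0.57)/2 = 0.55 → q = 1.6×0.46×0.55 = 0.4048 m³/s
Panel 3-4: Δb = 8.7 m, d̄ = (0.53+0.68)/2 = 0.605, v̄ = (0.57+0.65)/2 = 0.61 → q = 8.7×0.605×0.61 = 3.211 m³/s
Panel 4-5: Δb = 8.5 m, d̄ = (0.68+0.16)/2 = 0.42, v̄ = (0.65+0.30)/2 = 0.475 → q = 8.5×0.42×0.475 = 1.696 m³/s
Q = Σ q = 5.709 m³/s

5.71 m³/s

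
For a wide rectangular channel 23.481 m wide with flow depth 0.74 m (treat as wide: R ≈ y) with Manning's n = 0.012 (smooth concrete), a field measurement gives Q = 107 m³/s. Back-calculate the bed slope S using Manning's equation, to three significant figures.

0.00816

A = b·y = 23.481 × 0.74 = 17.38 m²
Wide channel: R ≈ y = 0.74 m
S = (Q·n / (1·A·R^(2/3)))² = (107×0.012 / (1×17.38×0.8181))² = 0.008158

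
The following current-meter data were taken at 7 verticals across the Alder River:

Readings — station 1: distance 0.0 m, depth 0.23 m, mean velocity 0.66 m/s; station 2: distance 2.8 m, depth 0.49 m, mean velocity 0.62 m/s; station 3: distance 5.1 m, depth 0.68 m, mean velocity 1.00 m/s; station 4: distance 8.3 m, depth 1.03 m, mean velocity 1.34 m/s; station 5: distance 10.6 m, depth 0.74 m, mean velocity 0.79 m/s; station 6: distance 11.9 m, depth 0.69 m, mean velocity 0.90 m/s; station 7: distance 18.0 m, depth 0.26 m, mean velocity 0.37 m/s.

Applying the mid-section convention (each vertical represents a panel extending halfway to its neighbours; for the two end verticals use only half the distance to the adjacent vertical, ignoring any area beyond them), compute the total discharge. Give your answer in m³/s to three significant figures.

10.3 m³/s

w_1 = (2.8 − 0.0)/2 = 1.4 m; q_1 = 0.66 × 0.23 × 1.4 = 0.2125 m³/s
w_2 = (5.1 − 0.0)/2 = 2.55 m; q_2 = 0.62 × 0.49 × 2.55 = 0.7747 m³/s
w_3 = (8.3 − 2.8)/2 = 2.75 m; q_3 = 1.00 × 0.68 × 2.75 = 1.870 m³/s
w_4 = (10.6 − 5.1)/2 = 2.75 m; q_4 = 1.34 × 1.03 × 2.75 = 3.796 m³/s
w_5 = (11.9 − 8.3)/2 = 1.8 m; q_5 = 0.79 × 0.74 × 1.8 = 1.052 m³/s
w_6 = (18.0 − 10.6)/2 = 3.7 m; q_6 = 0.90 × 0.69 × 3.7 = 2.298 m³/s
w_7 = (18.0 − 11.9)/2 = 3.05 m; q_7 = 0.37 × 0.26 × 3.05 = 0.2934 m³/s
Q = Σ qᵢ = 10.30 m³/s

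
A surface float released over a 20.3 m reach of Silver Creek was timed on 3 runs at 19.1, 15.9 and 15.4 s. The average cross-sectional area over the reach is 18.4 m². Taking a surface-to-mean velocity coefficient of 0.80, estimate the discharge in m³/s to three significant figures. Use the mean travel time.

17.8 m³/s

t̄ = (19.1 + 15.9 + 15.4) / 3 = 16.8 s
v_surface = L / t̄ = 20.3 / 16.8 = 1.208 m/s
v_mean = 0.80 × 1.208 = 0.9667 m/s
Q = A × v_mean = 18.4 × 0.9667 = 17.79 m³/s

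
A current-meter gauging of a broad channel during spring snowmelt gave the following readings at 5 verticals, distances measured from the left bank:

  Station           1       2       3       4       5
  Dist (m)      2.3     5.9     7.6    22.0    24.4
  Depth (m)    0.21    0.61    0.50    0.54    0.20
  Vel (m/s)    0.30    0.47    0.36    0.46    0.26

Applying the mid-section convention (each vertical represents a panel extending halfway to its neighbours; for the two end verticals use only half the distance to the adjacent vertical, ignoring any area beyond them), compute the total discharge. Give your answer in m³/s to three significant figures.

4.47 m³/s

w_1 = (5.9 − 2.3)/2 = 1.8 m; q_1 = 0.30 × 0.21 × 1.8 = 0.1134 m³/s
w_2 = (7.6 − 2.3)/2 = 2.65 m; q_2 = 0.47 × 0.61 × 2.65 = 0.7598 m³/s
w_3 = (22.0 − 5.9)/2 = 8.05 m; q_3 = 0.36 × 0.50 × 8.05 = 1.449 m³/s
w_4 = (24.4 − 7.6)/2 = 8.4 m; q_4 = 0.46 × 0.54 × 8.4 = 2.087 m³/s
w_5 = (24.4 − 22.0)/2 = 1.2 m; q_5 = 0.26 × 0.20 × 1.2 = 0.06240 m³/s
Q = Σ qᵢ = 4.471 m³/s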